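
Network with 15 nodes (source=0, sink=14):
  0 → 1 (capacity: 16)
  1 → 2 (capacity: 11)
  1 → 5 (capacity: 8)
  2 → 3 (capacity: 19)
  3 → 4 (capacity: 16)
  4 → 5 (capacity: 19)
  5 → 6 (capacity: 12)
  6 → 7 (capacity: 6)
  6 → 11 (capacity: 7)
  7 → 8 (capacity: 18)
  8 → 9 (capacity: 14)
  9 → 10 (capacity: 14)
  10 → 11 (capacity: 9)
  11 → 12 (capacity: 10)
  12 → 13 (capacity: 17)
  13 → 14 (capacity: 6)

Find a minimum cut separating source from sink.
Min cut value = 6, edges: (13,14)

Min cut value: 6
Partition: S = [0, 1, 2, 3, 4, 5, 6, 7, 8, 9, 10, 11, 12, 13], T = [14]
Cut edges: (13,14)

By max-flow min-cut theorem, max flow = min cut = 6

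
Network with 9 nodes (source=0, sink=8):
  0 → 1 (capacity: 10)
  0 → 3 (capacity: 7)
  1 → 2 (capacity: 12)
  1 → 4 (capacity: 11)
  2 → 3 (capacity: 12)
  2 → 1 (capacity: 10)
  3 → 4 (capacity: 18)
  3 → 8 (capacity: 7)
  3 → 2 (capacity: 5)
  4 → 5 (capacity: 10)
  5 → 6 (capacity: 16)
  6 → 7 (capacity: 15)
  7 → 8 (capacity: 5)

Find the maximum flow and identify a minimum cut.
Max flow = 12, Min cut edges: (3,8), (7,8)

Maximum flow: 12
Minimum cut: (3,8), (7,8)
Partition: S = [0, 1, 2, 3, 4, 5, 6, 7], T = [8]

Max-flow min-cut theorem verified: both equal 12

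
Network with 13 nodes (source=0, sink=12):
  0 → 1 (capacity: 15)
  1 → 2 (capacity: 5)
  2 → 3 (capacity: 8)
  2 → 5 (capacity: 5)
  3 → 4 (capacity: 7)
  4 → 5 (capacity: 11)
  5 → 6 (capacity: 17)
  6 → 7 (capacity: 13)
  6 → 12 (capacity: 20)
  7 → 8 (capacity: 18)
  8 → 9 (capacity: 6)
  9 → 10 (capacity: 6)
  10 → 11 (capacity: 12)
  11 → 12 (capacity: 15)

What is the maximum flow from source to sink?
Maximum flow = 5

Max flow: 5

Flow assignment:
  0 → 1: 5/15
  1 → 2: 5/5
  2 → 5: 5/5
  5 → 6: 5/17
  6 → 12: 5/20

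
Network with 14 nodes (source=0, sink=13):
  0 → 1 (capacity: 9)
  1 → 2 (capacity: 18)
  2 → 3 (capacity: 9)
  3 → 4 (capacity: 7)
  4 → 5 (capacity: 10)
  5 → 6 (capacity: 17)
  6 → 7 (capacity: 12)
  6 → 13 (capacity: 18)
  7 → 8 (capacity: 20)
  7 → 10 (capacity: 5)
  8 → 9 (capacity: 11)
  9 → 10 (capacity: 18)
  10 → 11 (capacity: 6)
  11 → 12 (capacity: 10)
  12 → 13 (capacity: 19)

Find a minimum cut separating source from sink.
Min cut value = 7, edges: (3,4)

Min cut value: 7
Partition: S = [0, 1, 2, 3], T = [4, 5, 6, 7, 8, 9, 10, 11, 12, 13]
Cut edges: (3,4)

By max-flow min-cut theorem, max flow = min cut = 7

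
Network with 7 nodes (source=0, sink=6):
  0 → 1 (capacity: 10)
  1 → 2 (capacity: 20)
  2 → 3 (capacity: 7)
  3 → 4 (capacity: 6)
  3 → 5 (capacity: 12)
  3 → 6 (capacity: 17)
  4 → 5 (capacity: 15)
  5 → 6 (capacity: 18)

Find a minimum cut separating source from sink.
Min cut value = 7, edges: (2,3)

Min cut value: 7
Partition: S = [0, 1, 2], T = [3, 4, 5, 6]
Cut edges: (2,3)

By max-flow min-cut theorem, max flow = min cut = 7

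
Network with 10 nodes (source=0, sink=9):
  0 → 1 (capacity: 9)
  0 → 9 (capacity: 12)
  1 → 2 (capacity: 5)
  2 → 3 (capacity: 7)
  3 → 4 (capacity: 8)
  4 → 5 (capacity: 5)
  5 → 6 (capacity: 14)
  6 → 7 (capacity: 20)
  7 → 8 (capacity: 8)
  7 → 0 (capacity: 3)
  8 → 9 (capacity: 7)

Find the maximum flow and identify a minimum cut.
Max flow = 17, Min cut edges: (0,9), (4,5)

Maximum flow: 17
Minimum cut: (0,9), (4,5)
Partition: S = [0, 1, 2, 3, 4], T = [5, 6, 7, 8, 9]

Max-flow min-cut theorem verified: both equal 17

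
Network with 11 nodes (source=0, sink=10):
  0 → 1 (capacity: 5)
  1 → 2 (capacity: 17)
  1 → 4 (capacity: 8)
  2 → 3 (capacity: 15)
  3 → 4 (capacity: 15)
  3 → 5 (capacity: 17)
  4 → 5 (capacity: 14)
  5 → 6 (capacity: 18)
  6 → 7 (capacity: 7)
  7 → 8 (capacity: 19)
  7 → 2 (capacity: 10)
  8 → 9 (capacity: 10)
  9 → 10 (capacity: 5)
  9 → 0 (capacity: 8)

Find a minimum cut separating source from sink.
Min cut value = 5, edges: (9,10)

Min cut value: 5
Partition: S = [0, 1, 2, 3, 4, 5, 6, 7, 8, 9], T = [10]
Cut edges: (9,10)

By max-flow min-cut theorem, max flow = min cut = 5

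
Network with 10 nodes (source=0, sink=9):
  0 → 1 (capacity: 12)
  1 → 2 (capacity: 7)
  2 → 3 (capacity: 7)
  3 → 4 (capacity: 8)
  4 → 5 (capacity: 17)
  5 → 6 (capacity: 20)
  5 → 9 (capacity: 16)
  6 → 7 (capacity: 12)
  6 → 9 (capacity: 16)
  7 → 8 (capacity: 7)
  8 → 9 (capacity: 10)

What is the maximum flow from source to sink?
Maximum flow = 7

Max flow: 7

Flow assignment:
  0 → 1: 7/12
  1 → 2: 7/7
  2 → 3: 7/7
  3 → 4: 7/8
  4 → 5: 7/17
  5 → 9: 7/16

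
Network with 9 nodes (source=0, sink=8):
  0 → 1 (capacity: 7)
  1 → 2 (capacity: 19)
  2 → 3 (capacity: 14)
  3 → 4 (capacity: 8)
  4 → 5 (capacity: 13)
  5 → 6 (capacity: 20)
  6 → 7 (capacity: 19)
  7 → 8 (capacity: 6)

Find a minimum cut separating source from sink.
Min cut value = 6, edges: (7,8)

Min cut value: 6
Partition: S = [0, 1, 2, 3, 4, 5, 6, 7], T = [8]
Cut edges: (7,8)

By max-flow min-cut theorem, max flow = min cut = 6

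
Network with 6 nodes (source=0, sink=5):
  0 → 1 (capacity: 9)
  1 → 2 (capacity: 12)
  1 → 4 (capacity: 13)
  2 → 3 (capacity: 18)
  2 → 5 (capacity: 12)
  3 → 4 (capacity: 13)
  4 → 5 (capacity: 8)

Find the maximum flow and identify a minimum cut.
Max flow = 9, Min cut edges: (0,1)

Maximum flow: 9
Minimum cut: (0,1)
Partition: S = [0], T = [1, 2, 3, 4, 5]

Max-flow min-cut theorem verified: both equal 9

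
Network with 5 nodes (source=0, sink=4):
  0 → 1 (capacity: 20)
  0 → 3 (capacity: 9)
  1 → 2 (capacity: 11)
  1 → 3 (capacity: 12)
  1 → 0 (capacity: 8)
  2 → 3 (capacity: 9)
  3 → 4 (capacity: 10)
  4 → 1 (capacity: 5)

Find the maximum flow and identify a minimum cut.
Max flow = 10, Min cut edges: (3,4)

Maximum flow: 10
Minimum cut: (3,4)
Partition: S = [0, 1, 2, 3], T = [4]

Max-flow min-cut theorem verified: both equal 10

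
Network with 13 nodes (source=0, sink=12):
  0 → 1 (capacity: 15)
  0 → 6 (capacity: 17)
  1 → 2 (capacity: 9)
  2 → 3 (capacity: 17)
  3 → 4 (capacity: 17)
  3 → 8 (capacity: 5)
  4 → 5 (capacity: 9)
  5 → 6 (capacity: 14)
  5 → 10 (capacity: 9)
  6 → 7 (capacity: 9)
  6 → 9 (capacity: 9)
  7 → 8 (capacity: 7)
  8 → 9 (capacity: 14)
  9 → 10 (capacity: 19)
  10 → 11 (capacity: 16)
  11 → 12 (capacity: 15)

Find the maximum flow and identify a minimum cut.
Max flow = 15, Min cut edges: (11,12)

Maximum flow: 15
Minimum cut: (11,12)
Partition: S = [0, 1, 2, 3, 4, 5, 6, 7, 8, 9, 10, 11], T = [12]

Max-flow min-cut theorem verified: both equal 15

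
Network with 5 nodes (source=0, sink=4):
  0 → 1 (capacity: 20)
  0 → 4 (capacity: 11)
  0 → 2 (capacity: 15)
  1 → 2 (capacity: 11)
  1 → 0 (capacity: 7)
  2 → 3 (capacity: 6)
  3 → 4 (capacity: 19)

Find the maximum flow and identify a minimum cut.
Max flow = 17, Min cut edges: (0,4), (2,3)

Maximum flow: 17
Minimum cut: (0,4), (2,3)
Partition: S = [0, 1, 2], T = [3, 4]

Max-flow min-cut theorem verified: both equal 17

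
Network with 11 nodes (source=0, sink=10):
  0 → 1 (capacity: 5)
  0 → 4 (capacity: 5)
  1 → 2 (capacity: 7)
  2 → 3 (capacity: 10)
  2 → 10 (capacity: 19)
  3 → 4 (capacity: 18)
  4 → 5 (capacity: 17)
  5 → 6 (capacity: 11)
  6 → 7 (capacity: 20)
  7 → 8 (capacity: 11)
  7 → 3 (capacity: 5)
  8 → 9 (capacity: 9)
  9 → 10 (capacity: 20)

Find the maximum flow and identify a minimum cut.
Max flow = 10, Min cut edges: (0,1), (0,4)

Maximum flow: 10
Minimum cut: (0,1), (0,4)
Partition: S = [0], T = [1, 2, 3, 4, 5, 6, 7, 8, 9, 10]

Max-flow min-cut theorem verified: both equal 10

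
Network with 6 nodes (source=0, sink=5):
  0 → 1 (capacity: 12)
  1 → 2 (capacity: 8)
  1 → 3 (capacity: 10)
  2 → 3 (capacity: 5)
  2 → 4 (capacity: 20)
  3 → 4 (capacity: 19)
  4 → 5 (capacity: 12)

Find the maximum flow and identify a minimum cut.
Max flow = 12, Min cut edges: (4,5)

Maximum flow: 12
Minimum cut: (4,5)
Partition: S = [0, 1, 2, 3, 4], T = [5]

Max-flow min-cut theorem verified: both equal 12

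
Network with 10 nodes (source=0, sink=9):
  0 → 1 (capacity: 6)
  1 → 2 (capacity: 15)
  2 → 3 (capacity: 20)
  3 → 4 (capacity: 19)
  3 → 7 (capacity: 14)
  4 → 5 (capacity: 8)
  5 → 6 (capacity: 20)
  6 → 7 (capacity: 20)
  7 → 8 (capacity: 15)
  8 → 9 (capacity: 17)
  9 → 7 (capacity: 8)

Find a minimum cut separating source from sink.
Min cut value = 6, edges: (0,1)

Min cut value: 6
Partition: S = [0], T = [1, 2, 3, 4, 5, 6, 7, 8, 9]
Cut edges: (0,1)

By max-flow min-cut theorem, max flow = min cut = 6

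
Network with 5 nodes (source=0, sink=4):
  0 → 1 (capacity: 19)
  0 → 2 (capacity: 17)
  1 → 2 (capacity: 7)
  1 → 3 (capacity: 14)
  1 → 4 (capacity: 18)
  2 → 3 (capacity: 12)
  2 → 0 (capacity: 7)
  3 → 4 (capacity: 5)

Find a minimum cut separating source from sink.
Min cut value = 23, edges: (1,4), (3,4)

Min cut value: 23
Partition: S = [0, 1, 2, 3], T = [4]
Cut edges: (1,4), (3,4)

By max-flow min-cut theorem, max flow = min cut = 23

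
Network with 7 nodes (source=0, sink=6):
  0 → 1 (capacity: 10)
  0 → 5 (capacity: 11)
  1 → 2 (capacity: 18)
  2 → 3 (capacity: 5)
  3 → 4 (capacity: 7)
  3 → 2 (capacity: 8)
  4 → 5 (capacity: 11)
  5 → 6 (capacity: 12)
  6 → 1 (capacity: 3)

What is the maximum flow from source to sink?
Maximum flow = 12

Max flow: 12

Flow assignment:
  0 → 1: 5/10
  0 → 5: 7/11
  1 → 2: 5/18
  2 → 3: 5/5
  3 → 4: 5/7
  4 → 5: 5/11
  5 → 6: 12/12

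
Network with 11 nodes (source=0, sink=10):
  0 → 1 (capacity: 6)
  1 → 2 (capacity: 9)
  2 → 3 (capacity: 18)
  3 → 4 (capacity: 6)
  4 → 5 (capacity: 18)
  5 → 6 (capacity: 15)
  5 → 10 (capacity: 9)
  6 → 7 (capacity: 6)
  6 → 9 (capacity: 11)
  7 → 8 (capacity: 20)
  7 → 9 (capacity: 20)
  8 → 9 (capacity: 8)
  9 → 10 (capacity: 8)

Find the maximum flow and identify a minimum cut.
Max flow = 6, Min cut edges: (3,4)

Maximum flow: 6
Minimum cut: (3,4)
Partition: S = [0, 1, 2, 3], T = [4, 5, 6, 7, 8, 9, 10]

Max-flow min-cut theorem verified: both equal 6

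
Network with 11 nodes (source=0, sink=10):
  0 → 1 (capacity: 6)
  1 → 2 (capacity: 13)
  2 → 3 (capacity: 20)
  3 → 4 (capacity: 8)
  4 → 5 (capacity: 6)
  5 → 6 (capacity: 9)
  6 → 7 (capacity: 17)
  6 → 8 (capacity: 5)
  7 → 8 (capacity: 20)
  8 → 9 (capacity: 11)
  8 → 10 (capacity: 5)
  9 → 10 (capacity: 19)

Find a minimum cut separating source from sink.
Min cut value = 6, edges: (4,5)

Min cut value: 6
Partition: S = [0, 1, 2, 3, 4], T = [5, 6, 7, 8, 9, 10]
Cut edges: (4,5)

By max-flow min-cut theorem, max flow = min cut = 6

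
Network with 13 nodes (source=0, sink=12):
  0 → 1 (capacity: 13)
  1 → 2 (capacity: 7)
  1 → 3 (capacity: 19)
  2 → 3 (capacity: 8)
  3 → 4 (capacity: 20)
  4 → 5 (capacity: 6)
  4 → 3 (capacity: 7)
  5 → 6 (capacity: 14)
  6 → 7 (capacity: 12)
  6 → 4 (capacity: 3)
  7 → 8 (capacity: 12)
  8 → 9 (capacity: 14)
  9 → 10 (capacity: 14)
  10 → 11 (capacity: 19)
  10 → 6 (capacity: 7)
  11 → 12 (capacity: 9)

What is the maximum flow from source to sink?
Maximum flow = 6

Max flow: 6

Flow assignment:
  0 → 1: 6/13
  1 → 3: 6/19
  3 → 4: 6/20
  4 → 5: 6/6
  5 → 6: 6/14
  6 → 7: 6/12
  7 → 8: 6/12
  8 → 9: 6/14
  9 → 10: 6/14
  10 → 11: 6/19
  11 → 12: 6/9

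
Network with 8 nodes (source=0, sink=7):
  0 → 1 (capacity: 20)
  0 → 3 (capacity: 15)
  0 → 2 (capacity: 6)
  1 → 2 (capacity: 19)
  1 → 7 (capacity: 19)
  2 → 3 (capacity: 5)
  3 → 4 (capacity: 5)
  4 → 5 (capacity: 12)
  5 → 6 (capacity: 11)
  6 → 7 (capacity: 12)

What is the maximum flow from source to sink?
Maximum flow = 24

Max flow: 24

Flow assignment:
  0 → 1: 19/20
  0 → 2: 5/6
  1 → 7: 19/19
  2 → 3: 5/5
  3 → 4: 5/5
  4 → 5: 5/12
  5 → 6: 5/11
  6 → 7: 5/12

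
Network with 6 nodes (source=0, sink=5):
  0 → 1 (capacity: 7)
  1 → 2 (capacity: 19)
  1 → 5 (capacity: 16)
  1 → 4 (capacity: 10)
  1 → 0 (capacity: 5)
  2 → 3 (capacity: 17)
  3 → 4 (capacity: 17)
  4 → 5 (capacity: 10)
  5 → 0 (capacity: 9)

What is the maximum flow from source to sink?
Maximum flow = 7

Max flow: 7

Flow assignment:
  0 → 1: 7/7
  1 → 5: 7/16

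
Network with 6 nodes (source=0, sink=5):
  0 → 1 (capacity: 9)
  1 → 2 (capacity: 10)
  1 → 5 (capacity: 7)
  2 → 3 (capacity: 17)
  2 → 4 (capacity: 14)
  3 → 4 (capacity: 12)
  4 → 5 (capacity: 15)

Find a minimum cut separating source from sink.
Min cut value = 9, edges: (0,1)

Min cut value: 9
Partition: S = [0], T = [1, 2, 3, 4, 5]
Cut edges: (0,1)

By max-flow min-cut theorem, max flow = min cut = 9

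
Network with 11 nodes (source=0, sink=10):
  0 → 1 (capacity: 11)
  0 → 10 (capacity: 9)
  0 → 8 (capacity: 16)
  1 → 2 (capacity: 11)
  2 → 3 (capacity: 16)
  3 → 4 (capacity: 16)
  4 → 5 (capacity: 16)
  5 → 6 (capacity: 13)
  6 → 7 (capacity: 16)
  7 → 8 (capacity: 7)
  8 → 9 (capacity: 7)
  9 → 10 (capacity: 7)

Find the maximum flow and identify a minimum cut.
Max flow = 16, Min cut edges: (0,10), (9,10)

Maximum flow: 16
Minimum cut: (0,10), (9,10)
Partition: S = [0, 1, 2, 3, 4, 5, 6, 7, 8, 9], T = [10]

Max-flow min-cut theorem verified: both equal 16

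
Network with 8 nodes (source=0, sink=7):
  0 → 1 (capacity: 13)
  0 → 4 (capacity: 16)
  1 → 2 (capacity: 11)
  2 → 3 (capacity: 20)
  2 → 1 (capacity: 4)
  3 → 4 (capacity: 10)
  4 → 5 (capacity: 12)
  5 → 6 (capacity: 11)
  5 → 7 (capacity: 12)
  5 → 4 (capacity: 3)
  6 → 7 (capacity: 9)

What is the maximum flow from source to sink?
Maximum flow = 12

Max flow: 12

Flow assignment:
  0 → 1: 10/13
  0 → 4: 2/16
  1 → 2: 10/11
  2 → 3: 10/20
  3 → 4: 10/10
  4 → 5: 12/12
  5 → 7: 12/12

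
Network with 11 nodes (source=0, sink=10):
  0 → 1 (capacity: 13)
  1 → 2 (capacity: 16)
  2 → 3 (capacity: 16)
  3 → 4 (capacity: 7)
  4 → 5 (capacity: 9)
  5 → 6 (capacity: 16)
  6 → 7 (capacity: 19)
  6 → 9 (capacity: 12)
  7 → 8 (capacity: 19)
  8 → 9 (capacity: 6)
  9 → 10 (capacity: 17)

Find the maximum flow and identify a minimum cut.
Max flow = 7, Min cut edges: (3,4)

Maximum flow: 7
Minimum cut: (3,4)
Partition: S = [0, 1, 2, 3], T = [4, 5, 6, 7, 8, 9, 10]

Max-flow min-cut theorem verified: both equal 7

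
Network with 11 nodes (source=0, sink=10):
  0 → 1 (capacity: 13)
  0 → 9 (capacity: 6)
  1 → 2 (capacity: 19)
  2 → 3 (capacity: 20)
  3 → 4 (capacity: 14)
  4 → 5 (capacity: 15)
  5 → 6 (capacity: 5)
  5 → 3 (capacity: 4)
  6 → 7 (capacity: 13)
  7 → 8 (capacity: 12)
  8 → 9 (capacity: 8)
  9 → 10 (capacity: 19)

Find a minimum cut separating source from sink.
Min cut value = 11, edges: (0,9), (5,6)

Min cut value: 11
Partition: S = [0, 1, 2, 3, 4, 5], T = [6, 7, 8, 9, 10]
Cut edges: (0,9), (5,6)

By max-flow min-cut theorem, max flow = min cut = 11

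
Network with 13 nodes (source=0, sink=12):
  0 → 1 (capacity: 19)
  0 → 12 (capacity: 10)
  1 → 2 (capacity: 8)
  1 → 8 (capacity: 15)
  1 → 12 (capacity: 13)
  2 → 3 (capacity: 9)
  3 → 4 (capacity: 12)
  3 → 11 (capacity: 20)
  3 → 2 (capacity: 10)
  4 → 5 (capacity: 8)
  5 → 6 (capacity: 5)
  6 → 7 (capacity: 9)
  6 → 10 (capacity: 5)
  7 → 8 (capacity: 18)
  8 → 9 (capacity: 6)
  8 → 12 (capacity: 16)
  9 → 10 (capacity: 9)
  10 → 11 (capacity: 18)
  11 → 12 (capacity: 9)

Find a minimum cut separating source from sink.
Min cut value = 29, edges: (0,1), (0,12)

Min cut value: 29
Partition: S = [0], T = [1, 2, 3, 4, 5, 6, 7, 8, 9, 10, 11, 12]
Cut edges: (0,1), (0,12)

By max-flow min-cut theorem, max flow = min cut = 29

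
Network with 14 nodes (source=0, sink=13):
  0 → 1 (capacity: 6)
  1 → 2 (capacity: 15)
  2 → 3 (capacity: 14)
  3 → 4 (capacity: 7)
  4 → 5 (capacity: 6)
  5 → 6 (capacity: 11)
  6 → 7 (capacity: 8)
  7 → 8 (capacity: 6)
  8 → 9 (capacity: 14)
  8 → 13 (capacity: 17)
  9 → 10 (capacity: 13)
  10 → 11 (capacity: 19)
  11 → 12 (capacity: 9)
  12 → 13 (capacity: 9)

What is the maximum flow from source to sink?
Maximum flow = 6

Max flow: 6

Flow assignment:
  0 → 1: 6/6
  1 → 2: 6/15
  2 → 3: 6/14
  3 → 4: 6/7
  4 → 5: 6/6
  5 → 6: 6/11
  6 → 7: 6/8
  7 → 8: 6/6
  8 → 13: 6/17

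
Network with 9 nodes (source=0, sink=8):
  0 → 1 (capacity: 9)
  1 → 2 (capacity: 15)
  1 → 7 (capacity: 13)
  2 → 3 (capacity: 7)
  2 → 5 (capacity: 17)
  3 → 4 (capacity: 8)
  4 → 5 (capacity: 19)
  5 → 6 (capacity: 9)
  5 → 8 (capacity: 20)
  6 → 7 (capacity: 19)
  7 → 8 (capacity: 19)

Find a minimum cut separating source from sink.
Min cut value = 9, edges: (0,1)

Min cut value: 9
Partition: S = [0], T = [1, 2, 3, 4, 5, 6, 7, 8]
Cut edges: (0,1)

By max-flow min-cut theorem, max flow = min cut = 9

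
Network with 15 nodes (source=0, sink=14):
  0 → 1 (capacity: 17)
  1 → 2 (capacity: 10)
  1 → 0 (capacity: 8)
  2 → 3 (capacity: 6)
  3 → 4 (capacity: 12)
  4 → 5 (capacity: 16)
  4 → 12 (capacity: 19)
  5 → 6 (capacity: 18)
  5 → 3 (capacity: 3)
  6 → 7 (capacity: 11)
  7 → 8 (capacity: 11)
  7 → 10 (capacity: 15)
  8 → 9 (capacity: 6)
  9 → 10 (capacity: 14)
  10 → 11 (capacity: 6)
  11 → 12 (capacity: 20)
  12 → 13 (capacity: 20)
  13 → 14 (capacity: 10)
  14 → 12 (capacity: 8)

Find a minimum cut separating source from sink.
Min cut value = 6, edges: (2,3)

Min cut value: 6
Partition: S = [0, 1, 2], T = [3, 4, 5, 6, 7, 8, 9, 10, 11, 12, 13, 14]
Cut edges: (2,3)

By max-flow min-cut theorem, max flow = min cut = 6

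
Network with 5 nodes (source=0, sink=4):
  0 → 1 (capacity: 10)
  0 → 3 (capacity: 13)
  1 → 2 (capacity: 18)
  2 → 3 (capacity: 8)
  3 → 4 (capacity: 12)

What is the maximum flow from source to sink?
Maximum flow = 12

Max flow: 12

Flow assignment:
  0 → 1: 8/10
  0 → 3: 4/13
  1 → 2: 8/18
  2 → 3: 8/8
  3 → 4: 12/12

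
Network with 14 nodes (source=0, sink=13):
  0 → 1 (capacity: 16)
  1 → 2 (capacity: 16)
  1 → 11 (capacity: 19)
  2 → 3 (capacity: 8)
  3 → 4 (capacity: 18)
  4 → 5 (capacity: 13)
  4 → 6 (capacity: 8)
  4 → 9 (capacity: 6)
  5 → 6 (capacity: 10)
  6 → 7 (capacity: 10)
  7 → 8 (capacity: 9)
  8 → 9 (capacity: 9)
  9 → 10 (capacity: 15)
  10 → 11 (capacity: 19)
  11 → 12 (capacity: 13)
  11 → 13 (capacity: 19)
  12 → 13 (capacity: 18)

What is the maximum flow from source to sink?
Maximum flow = 16

Max flow: 16

Flow assignment:
  0 → 1: 16/16
  1 → 11: 16/19
  11 → 13: 16/19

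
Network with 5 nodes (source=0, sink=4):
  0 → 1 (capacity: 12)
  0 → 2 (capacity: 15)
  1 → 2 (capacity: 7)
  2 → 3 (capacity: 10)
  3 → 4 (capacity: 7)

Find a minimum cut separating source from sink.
Min cut value = 7, edges: (3,4)

Min cut value: 7
Partition: S = [0, 1, 2, 3], T = [4]
Cut edges: (3,4)

By max-flow min-cut theorem, max flow = min cut = 7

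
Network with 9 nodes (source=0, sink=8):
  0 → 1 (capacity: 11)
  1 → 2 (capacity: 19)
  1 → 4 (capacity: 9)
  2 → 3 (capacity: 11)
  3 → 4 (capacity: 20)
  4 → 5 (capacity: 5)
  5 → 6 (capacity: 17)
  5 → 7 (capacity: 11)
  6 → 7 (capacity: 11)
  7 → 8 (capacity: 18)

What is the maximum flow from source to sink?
Maximum flow = 5

Max flow: 5

Flow assignment:
  0 → 1: 5/11
  1 → 2: 2/19
  1 → 4: 3/9
  2 → 3: 2/11
  3 → 4: 2/20
  4 → 5: 5/5
  5 → 7: 5/11
  7 → 8: 5/18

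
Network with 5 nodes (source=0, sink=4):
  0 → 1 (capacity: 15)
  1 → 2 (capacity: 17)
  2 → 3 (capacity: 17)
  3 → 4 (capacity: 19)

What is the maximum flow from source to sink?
Maximum flow = 15

Max flow: 15

Flow assignment:
  0 → 1: 15/15
  1 → 2: 15/17
  2 → 3: 15/17
  3 → 4: 15/19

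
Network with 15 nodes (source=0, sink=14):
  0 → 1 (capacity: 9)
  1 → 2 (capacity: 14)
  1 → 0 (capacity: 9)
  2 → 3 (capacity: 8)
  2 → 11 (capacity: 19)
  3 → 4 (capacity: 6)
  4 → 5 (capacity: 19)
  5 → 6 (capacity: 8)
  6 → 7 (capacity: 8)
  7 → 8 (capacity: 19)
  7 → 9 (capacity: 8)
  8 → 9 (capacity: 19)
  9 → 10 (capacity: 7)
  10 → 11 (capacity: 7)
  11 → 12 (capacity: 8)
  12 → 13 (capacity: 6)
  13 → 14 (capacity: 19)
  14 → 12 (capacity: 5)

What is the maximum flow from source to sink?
Maximum flow = 6

Max flow: 6

Flow assignment:
  0 → 1: 6/9
  1 → 2: 6/14
  2 → 11: 6/19
  11 → 12: 6/8
  12 → 13: 6/6
  13 → 14: 6/19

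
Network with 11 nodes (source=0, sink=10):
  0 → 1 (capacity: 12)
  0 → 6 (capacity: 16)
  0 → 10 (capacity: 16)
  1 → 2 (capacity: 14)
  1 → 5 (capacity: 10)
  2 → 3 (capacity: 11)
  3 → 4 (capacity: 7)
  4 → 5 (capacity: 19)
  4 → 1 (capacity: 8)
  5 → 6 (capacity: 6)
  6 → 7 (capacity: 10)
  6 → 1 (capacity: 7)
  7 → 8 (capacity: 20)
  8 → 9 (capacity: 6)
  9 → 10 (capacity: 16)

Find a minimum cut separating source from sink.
Min cut value = 22, edges: (0,10), (8,9)

Min cut value: 22
Partition: S = [0, 1, 2, 3, 4, 5, 6, 7, 8], T = [9, 10]
Cut edges: (0,10), (8,9)

By max-flow min-cut theorem, max flow = min cut = 22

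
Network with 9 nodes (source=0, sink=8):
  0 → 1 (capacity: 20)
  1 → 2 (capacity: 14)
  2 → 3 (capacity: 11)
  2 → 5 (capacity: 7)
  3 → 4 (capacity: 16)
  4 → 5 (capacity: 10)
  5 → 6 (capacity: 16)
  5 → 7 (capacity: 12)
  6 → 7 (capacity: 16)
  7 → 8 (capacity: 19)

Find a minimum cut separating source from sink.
Min cut value = 14, edges: (1,2)

Min cut value: 14
Partition: S = [0, 1], T = [2, 3, 4, 5, 6, 7, 8]
Cut edges: (1,2)

By max-flow min-cut theorem, max flow = min cut = 14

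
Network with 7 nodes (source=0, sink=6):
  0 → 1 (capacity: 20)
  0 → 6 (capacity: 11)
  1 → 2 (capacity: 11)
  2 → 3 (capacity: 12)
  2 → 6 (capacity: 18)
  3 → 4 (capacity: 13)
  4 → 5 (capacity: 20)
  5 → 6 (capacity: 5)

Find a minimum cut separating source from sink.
Min cut value = 22, edges: (0,6), (1,2)

Min cut value: 22
Partition: S = [0, 1], T = [2, 3, 4, 5, 6]
Cut edges: (0,6), (1,2)

By max-flow min-cut theorem, max flow = min cut = 22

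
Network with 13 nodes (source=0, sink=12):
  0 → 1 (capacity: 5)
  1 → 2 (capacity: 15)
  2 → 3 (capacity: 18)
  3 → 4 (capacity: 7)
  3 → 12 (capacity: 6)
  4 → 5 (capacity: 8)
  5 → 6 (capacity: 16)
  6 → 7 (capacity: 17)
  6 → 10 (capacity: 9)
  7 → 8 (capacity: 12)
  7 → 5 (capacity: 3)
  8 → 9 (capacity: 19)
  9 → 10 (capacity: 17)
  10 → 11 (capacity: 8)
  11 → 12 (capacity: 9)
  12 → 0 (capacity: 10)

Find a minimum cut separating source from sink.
Min cut value = 5, edges: (0,1)

Min cut value: 5
Partition: S = [0], T = [1, 2, 3, 4, 5, 6, 7, 8, 9, 10, 11, 12]
Cut edges: (0,1)

By max-flow min-cut theorem, max flow = min cut = 5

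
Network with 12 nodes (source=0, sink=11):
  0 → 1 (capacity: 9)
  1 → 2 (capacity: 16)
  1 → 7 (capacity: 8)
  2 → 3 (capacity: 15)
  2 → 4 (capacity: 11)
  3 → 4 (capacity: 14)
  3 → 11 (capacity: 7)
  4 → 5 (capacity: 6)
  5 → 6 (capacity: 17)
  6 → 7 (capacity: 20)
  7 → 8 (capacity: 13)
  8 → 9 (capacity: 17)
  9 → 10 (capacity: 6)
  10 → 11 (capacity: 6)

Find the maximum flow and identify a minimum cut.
Max flow = 9, Min cut edges: (0,1)

Maximum flow: 9
Minimum cut: (0,1)
Partition: S = [0], T = [1, 2, 3, 4, 5, 6, 7, 8, 9, 10, 11]

Max-flow min-cut theorem verified: both equal 9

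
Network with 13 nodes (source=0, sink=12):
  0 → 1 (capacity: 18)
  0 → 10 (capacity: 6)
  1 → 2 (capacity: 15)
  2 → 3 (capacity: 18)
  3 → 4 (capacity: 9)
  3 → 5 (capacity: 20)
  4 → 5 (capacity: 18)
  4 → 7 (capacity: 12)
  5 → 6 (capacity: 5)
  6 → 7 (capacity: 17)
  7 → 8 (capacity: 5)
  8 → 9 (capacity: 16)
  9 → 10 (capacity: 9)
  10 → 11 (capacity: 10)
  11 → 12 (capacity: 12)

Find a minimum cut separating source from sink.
Min cut value = 10, edges: (10,11)

Min cut value: 10
Partition: S = [0, 1, 2, 3, 4, 5, 6, 7, 8, 9, 10], T = [11, 12]
Cut edges: (10,11)

By max-flow min-cut theorem, max flow = min cut = 10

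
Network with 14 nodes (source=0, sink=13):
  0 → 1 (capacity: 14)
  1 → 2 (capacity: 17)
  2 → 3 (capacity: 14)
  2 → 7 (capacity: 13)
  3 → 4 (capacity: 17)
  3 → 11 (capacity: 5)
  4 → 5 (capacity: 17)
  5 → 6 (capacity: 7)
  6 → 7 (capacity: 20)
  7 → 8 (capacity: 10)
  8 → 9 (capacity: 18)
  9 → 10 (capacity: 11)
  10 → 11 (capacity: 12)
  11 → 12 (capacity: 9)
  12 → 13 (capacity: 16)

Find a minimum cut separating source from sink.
Min cut value = 9, edges: (11,12)

Min cut value: 9
Partition: S = [0, 1, 2, 3, 4, 5, 6, 7, 8, 9, 10, 11], T = [12, 13]
Cut edges: (11,12)

By max-flow min-cut theorem, max flow = min cut = 9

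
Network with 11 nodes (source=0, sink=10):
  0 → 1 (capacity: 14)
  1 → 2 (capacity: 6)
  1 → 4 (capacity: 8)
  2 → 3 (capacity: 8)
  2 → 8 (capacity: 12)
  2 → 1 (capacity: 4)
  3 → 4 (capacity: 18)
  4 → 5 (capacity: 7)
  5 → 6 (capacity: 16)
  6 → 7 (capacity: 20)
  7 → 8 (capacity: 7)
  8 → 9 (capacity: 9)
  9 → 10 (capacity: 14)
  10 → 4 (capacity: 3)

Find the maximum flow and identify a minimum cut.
Max flow = 9, Min cut edges: (8,9)

Maximum flow: 9
Minimum cut: (8,9)
Partition: S = [0, 1, 2, 3, 4, 5, 6, 7, 8], T = [9, 10]

Max-flow min-cut theorem verified: both equal 9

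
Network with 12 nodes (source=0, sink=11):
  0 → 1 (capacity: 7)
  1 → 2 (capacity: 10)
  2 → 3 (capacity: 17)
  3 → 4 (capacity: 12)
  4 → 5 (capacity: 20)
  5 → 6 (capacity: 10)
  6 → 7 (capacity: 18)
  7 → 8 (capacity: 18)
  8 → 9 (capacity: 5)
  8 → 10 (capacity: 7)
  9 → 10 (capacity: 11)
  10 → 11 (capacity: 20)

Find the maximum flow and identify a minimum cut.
Max flow = 7, Min cut edges: (0,1)

Maximum flow: 7
Minimum cut: (0,1)
Partition: S = [0], T = [1, 2, 3, 4, 5, 6, 7, 8, 9, 10, 11]

Max-flow min-cut theorem verified: both equal 7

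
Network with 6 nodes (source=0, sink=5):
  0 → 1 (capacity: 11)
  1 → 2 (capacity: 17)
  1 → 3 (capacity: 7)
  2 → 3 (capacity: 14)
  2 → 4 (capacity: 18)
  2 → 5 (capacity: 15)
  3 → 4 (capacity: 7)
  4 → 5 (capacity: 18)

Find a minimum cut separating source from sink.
Min cut value = 11, edges: (0,1)

Min cut value: 11
Partition: S = [0], T = [1, 2, 3, 4, 5]
Cut edges: (0,1)

By max-flow min-cut theorem, max flow = min cut = 11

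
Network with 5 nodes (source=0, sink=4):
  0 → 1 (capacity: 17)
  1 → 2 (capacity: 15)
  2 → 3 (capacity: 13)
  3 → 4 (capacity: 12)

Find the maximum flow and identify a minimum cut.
Max flow = 12, Min cut edges: (3,4)

Maximum flow: 12
Minimum cut: (3,4)
Partition: S = [0, 1, 2, 3], T = [4]

Max-flow min-cut theorem verified: both equal 12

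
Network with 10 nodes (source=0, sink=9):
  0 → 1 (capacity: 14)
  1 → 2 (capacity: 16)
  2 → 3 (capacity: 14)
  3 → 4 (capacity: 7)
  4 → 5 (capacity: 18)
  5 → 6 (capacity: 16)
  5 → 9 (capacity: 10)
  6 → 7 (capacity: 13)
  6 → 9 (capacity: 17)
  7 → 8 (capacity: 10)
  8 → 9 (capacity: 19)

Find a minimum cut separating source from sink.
Min cut value = 7, edges: (3,4)

Min cut value: 7
Partition: S = [0, 1, 2, 3], T = [4, 5, 6, 7, 8, 9]
Cut edges: (3,4)

By max-flow min-cut theorem, max flow = min cut = 7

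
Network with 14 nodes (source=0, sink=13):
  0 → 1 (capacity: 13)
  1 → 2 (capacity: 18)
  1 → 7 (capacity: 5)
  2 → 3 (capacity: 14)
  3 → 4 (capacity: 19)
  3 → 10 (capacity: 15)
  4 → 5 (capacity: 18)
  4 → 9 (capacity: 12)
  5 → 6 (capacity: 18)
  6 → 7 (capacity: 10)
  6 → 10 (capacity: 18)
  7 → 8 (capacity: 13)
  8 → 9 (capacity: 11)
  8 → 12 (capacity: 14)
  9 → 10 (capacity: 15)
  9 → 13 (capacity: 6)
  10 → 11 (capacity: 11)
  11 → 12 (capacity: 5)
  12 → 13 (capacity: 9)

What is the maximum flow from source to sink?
Maximum flow = 13

Max flow: 13

Flow assignment:
  0 → 1: 13/13
  1 → 2: 8/18
  1 → 7: 5/5
  2 → 3: 8/14
  3 → 4: 3/19
  3 → 10: 5/15
  4 → 9: 3/12
  7 → 8: 5/13
  8 → 9: 3/11
  8 → 12: 2/14
  9 → 13: 6/6
  10 → 11: 5/11
  11 → 12: 5/5
  12 → 13: 7/9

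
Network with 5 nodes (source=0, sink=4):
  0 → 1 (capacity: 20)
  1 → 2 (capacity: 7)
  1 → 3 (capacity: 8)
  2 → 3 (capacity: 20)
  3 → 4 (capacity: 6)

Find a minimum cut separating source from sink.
Min cut value = 6, edges: (3,4)

Min cut value: 6
Partition: S = [0, 1, 2, 3], T = [4]
Cut edges: (3,4)

By max-flow min-cut theorem, max flow = min cut = 6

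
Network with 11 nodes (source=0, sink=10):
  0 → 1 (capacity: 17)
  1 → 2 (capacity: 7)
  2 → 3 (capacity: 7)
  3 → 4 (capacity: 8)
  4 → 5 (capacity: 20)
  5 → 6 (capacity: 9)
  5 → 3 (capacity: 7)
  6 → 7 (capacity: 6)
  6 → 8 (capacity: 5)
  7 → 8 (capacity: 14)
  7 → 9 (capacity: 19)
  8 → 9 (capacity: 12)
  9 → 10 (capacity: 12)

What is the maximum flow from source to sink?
Maximum flow = 7

Max flow: 7

Flow assignment:
  0 → 1: 7/17
  1 → 2: 7/7
  2 → 3: 7/7
  3 → 4: 7/8
  4 → 5: 7/20
  5 → 6: 7/9
  6 → 7: 6/6
  6 → 8: 1/5
  7 → 9: 6/19
  8 → 9: 1/12
  9 → 10: 7/12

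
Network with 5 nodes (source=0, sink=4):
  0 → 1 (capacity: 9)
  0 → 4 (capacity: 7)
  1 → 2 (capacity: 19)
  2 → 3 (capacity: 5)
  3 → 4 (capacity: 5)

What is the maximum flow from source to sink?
Maximum flow = 12

Max flow: 12

Flow assignment:
  0 → 1: 5/9
  0 → 4: 7/7
  1 → 2: 5/19
  2 → 3: 5/5
  3 → 4: 5/5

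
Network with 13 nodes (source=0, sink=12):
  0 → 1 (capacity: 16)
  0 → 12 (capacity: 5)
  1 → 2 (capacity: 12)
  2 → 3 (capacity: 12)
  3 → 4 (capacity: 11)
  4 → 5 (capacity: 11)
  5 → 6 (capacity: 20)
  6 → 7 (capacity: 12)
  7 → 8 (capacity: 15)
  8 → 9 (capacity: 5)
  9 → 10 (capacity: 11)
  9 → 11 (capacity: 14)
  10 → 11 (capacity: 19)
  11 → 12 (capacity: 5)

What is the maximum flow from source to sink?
Maximum flow = 10

Max flow: 10

Flow assignment:
  0 → 1: 5/16
  0 → 12: 5/5
  1 → 2: 5/12
  2 → 3: 5/12
  3 → 4: 5/11
  4 → 5: 5/11
  5 → 6: 5/20
  6 → 7: 5/12
  7 → 8: 5/15
  8 → 9: 5/5
  9 → 11: 5/14
  11 → 12: 5/5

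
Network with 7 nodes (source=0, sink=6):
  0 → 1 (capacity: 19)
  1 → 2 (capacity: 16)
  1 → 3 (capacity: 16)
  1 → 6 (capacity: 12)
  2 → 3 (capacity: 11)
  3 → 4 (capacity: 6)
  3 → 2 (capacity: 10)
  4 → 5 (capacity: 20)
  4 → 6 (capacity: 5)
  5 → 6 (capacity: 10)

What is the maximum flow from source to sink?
Maximum flow = 18

Max flow: 18

Flow assignment:
  0 → 1: 18/19
  1 → 3: 6/16
  1 → 6: 12/12
  3 → 4: 6/6
  4 → 5: 1/20
  4 → 6: 5/5
  5 → 6: 1/10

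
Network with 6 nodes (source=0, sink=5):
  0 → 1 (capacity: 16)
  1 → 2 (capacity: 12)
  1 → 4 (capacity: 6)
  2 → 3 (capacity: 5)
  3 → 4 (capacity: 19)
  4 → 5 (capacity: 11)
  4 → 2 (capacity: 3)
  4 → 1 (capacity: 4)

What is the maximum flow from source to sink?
Maximum flow = 11

Max flow: 11

Flow assignment:
  0 → 1: 11/16
  1 → 2: 5/12
  1 → 4: 6/6
  2 → 3: 5/5
  3 → 4: 5/19
  4 → 5: 11/11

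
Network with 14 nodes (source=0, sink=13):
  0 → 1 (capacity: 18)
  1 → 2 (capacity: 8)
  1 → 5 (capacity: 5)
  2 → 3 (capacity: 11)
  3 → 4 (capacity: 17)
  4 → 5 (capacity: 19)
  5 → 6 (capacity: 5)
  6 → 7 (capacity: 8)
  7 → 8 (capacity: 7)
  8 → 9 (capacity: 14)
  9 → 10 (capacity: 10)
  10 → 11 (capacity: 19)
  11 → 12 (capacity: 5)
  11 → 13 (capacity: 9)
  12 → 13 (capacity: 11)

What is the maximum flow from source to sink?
Maximum flow = 5

Max flow: 5

Flow assignment:
  0 → 1: 5/18
  1 → 2: 5/8
  2 → 3: 5/11
  3 → 4: 5/17
  4 → 5: 5/19
  5 → 6: 5/5
  6 → 7: 5/8
  7 → 8: 5/7
  8 → 9: 5/14
  9 → 10: 5/10
  10 → 11: 5/19
  11 → 13: 5/9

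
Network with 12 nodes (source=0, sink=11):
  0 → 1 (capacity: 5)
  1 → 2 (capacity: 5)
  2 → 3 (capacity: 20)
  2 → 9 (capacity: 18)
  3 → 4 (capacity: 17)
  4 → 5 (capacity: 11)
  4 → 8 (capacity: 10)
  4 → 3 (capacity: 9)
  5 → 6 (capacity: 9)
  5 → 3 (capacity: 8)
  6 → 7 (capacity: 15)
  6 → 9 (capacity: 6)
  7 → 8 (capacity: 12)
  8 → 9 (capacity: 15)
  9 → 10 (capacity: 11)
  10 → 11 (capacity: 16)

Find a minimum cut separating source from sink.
Min cut value = 5, edges: (1,2)

Min cut value: 5
Partition: S = [0, 1], T = [2, 3, 4, 5, 6, 7, 8, 9, 10, 11]
Cut edges: (1,2)

By max-flow min-cut theorem, max flow = min cut = 5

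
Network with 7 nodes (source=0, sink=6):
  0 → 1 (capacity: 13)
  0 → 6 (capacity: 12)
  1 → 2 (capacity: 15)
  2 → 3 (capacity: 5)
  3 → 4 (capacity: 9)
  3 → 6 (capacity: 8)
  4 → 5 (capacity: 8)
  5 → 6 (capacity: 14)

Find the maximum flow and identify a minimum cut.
Max flow = 17, Min cut edges: (0,6), (2,3)

Maximum flow: 17
Minimum cut: (0,6), (2,3)
Partition: S = [0, 1, 2], T = [3, 4, 5, 6]

Max-flow min-cut theorem verified: both equal 17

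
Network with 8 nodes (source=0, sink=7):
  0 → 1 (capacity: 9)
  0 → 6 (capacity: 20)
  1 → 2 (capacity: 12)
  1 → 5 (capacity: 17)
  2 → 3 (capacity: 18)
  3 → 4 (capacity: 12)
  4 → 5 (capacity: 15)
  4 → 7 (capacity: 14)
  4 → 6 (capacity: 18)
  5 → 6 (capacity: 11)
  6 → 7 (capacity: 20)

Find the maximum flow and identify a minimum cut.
Max flow = 29, Min cut edges: (0,1), (6,7)

Maximum flow: 29
Minimum cut: (0,1), (6,7)
Partition: S = [0, 5, 6], T = [1, 2, 3, 4, 7]

Max-flow min-cut theorem verified: both equal 29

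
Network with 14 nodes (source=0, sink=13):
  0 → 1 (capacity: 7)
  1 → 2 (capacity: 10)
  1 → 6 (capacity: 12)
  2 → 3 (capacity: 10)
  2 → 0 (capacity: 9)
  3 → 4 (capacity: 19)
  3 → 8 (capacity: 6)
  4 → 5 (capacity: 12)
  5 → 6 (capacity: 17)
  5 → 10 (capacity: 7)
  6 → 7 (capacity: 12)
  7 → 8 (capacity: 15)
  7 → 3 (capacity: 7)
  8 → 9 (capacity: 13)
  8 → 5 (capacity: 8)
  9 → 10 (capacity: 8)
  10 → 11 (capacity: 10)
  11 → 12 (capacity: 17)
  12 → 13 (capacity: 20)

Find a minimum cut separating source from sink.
Min cut value = 7, edges: (0,1)

Min cut value: 7
Partition: S = [0], T = [1, 2, 3, 4, 5, 6, 7, 8, 9, 10, 11, 12, 13]
Cut edges: (0,1)

By max-flow min-cut theorem, max flow = min cut = 7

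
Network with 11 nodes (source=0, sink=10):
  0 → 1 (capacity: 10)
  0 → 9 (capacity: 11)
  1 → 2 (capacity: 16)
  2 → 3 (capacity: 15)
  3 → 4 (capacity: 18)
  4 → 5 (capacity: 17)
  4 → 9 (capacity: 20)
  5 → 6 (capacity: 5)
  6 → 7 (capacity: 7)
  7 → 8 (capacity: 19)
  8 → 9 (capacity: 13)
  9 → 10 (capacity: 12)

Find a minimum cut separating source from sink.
Min cut value = 12, edges: (9,10)

Min cut value: 12
Partition: S = [0, 1, 2, 3, 4, 5, 6, 7, 8, 9], T = [10]
Cut edges: (9,10)

By max-flow min-cut theorem, max flow = min cut = 12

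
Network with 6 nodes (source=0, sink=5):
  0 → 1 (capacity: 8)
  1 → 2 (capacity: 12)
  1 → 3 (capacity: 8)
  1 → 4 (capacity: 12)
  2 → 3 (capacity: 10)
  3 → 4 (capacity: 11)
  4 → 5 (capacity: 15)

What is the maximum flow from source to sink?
Maximum flow = 8

Max flow: 8

Flow assignment:
  0 → 1: 8/8
  1 → 4: 8/12
  4 → 5: 8/15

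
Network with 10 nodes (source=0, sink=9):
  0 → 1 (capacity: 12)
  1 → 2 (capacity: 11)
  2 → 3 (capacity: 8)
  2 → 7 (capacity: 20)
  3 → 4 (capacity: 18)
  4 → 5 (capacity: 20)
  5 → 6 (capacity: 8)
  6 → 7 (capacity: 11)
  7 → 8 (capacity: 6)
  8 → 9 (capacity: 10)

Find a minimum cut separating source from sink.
Min cut value = 6, edges: (7,8)

Min cut value: 6
Partition: S = [0, 1, 2, 3, 4, 5, 6, 7], T = [8, 9]
Cut edges: (7,8)

By max-flow min-cut theorem, max flow = min cut = 6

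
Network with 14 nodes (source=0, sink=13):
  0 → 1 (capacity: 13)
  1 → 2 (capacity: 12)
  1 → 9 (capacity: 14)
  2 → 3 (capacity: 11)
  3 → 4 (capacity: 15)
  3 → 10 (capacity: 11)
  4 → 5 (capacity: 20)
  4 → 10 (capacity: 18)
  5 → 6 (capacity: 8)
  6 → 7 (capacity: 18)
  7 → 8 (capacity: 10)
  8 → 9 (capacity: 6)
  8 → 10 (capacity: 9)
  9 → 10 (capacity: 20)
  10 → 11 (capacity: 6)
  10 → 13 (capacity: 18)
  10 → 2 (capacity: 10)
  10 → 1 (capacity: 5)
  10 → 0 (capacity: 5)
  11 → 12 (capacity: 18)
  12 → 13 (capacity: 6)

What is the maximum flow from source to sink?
Maximum flow = 13

Max flow: 13

Flow assignment:
  0 → 1: 13/13
  1 → 9: 13/14
  9 → 10: 13/20
  10 → 13: 13/18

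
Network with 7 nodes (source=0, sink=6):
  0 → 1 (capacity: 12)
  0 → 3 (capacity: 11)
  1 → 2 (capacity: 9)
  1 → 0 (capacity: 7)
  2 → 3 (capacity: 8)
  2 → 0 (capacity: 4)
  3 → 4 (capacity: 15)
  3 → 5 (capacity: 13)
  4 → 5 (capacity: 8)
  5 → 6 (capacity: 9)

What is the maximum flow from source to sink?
Maximum flow = 9

Max flow: 9

Flow assignment:
  0 → 1: 9/12
  0 → 3: 1/11
  1 → 2: 9/9
  2 → 3: 8/8
  2 → 0: 1/4
  3 → 5: 9/13
  5 → 6: 9/9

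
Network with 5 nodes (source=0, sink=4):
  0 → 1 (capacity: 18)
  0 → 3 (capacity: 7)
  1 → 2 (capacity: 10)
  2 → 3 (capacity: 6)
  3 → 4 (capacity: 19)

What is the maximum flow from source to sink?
Maximum flow = 13

Max flow: 13

Flow assignment:
  0 → 1: 6/18
  0 → 3: 7/7
  1 → 2: 6/10
  2 → 3: 6/6
  3 → 4: 13/19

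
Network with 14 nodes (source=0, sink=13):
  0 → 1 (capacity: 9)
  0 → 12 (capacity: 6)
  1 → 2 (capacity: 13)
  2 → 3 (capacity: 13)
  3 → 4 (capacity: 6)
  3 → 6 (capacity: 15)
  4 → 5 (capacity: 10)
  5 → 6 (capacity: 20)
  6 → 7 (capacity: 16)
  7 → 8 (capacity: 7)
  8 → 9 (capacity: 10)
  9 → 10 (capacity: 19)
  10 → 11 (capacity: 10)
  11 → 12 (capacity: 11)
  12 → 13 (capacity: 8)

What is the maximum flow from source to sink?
Maximum flow = 8

Max flow: 8

Flow assignment:
  0 → 1: 7/9
  0 → 12: 1/6
  1 → 2: 7/13
  2 → 3: 7/13
  3 → 6: 7/15
  6 → 7: 7/16
  7 → 8: 7/7
  8 → 9: 7/10
  9 → 10: 7/19
  10 → 11: 7/10
  11 → 12: 7/11
  12 → 13: 8/8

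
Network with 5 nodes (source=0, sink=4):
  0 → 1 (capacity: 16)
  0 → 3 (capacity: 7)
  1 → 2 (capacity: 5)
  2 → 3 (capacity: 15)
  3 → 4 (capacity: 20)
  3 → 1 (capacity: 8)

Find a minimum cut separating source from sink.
Min cut value = 12, edges: (0,3), (1,2)

Min cut value: 12
Partition: S = [0, 1], T = [2, 3, 4]
Cut edges: (0,3), (1,2)

By max-flow min-cut theorem, max flow = min cut = 12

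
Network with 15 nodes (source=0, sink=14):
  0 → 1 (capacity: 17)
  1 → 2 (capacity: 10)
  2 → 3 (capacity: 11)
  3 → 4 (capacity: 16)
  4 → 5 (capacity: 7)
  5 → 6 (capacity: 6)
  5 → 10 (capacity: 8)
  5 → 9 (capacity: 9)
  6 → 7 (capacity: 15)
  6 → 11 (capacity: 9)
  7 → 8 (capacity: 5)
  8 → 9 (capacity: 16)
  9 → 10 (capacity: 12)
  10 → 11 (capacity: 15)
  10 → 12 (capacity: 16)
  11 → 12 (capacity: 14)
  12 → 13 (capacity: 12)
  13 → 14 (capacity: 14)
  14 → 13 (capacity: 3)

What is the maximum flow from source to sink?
Maximum flow = 7

Max flow: 7

Flow assignment:
  0 → 1: 7/17
  1 → 2: 7/10
  2 → 3: 7/11
  3 → 4: 7/16
  4 → 5: 7/7
  5 → 10: 7/8
  10 → 12: 7/16
  12 → 13: 7/12
  13 → 14: 7/14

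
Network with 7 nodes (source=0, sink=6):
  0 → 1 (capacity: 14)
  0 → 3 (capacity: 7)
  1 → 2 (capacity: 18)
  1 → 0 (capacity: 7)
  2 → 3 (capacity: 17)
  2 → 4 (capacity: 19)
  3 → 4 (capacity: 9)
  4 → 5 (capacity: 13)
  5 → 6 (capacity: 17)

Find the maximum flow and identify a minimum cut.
Max flow = 13, Min cut edges: (4,5)

Maximum flow: 13
Minimum cut: (4,5)
Partition: S = [0, 1, 2, 3, 4], T = [5, 6]

Max-flow min-cut theorem verified: both equal 13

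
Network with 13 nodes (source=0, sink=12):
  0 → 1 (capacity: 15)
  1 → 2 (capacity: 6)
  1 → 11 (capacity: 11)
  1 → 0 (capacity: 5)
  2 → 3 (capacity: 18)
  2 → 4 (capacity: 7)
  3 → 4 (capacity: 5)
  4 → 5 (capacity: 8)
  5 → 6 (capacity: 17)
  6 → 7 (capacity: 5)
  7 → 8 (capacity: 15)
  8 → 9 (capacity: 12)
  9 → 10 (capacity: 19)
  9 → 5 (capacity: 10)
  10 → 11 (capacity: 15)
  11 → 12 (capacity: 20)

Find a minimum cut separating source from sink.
Min cut value = 15, edges: (0,1)

Min cut value: 15
Partition: S = [0], T = [1, 2, 3, 4, 5, 6, 7, 8, 9, 10, 11, 12]
Cut edges: (0,1)

By max-flow min-cut theorem, max flow = min cut = 15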